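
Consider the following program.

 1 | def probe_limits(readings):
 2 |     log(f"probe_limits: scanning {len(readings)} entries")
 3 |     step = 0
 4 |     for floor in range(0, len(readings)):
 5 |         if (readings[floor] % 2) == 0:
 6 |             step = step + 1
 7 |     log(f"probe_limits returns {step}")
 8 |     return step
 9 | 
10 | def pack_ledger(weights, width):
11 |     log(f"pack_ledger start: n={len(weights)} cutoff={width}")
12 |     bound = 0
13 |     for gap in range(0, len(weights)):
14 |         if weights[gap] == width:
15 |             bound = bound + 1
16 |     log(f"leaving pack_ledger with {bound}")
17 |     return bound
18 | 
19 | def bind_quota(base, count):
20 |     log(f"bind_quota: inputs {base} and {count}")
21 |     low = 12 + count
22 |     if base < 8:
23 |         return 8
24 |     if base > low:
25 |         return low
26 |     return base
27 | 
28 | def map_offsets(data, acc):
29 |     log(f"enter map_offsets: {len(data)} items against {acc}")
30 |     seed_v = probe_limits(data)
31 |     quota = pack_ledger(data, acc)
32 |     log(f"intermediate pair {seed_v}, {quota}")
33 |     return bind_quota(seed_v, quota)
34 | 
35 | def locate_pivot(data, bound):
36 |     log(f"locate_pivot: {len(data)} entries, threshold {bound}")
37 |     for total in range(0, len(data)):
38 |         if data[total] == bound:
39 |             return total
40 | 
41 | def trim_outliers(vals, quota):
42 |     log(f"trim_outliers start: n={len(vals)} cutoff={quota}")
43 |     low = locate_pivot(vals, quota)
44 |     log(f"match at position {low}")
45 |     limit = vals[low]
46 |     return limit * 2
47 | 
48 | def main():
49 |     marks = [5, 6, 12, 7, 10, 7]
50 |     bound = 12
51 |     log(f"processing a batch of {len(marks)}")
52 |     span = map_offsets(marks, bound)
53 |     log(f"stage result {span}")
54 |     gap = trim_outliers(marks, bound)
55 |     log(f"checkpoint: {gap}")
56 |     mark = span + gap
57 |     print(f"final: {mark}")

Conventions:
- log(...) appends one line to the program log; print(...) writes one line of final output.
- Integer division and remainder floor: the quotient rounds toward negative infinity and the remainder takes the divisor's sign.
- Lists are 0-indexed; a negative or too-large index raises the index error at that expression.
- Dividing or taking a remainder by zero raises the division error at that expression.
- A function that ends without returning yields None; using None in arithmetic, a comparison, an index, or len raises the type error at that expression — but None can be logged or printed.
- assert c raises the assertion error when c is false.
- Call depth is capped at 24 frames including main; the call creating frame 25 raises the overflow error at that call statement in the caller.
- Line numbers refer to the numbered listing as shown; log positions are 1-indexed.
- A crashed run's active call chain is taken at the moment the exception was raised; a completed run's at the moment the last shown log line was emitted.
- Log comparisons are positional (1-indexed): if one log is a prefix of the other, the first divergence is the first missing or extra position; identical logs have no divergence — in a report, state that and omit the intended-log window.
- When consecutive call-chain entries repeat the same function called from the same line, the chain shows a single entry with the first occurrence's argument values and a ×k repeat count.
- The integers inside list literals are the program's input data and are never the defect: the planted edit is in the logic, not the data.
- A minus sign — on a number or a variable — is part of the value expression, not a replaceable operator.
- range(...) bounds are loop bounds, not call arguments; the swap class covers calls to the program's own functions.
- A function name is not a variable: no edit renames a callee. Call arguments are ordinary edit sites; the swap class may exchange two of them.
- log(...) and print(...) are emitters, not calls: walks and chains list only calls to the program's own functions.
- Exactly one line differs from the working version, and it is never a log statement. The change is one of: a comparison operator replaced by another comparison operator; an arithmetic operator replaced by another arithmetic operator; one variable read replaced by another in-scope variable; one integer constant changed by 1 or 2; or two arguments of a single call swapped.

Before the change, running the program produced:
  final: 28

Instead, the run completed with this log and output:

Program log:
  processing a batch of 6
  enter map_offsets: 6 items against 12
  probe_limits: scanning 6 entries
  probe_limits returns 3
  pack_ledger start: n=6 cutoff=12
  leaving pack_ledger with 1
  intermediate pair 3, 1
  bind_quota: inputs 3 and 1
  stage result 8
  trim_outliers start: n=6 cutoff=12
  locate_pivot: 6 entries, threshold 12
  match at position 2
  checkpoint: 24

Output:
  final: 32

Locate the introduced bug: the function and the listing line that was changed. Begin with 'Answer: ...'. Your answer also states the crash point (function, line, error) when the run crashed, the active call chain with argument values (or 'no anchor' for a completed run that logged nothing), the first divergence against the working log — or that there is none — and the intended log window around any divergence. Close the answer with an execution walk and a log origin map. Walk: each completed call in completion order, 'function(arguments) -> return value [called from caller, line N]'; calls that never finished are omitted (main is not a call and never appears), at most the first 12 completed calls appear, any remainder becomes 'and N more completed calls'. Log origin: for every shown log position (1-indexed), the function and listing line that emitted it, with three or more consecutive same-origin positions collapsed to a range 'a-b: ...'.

Answer: the defect is in main at line 50.
Key fact: Position 2 is the first bad log line: 'enter map_offsets: 6 items against 12' should read 'enter map_offsets: 6 items against 10'.
Call chain: main.
First divergence: position 2 — shown 'enter map_offsets: 6 items against 12', intended 'enter map_offsets: 6 items against 10'.
Intended log window:
  1: processing a batch of 6
  2: enter map_offsets: 6 items against 10
  3: probe_limits: scanning 6 entries
Execution walk:
  probe_limits([5, 6, 12, 7, 10, 7]) -> 3  [called from map_offsets, line 30]
  pack_ledger([5, 6, 12, 7, 10, 7], 12) -> 1  [called from map_offsets, line 31]
  bind_quota(3, 1) -> 8  [called from map_offsets, line 33]
  map_offsets([5, 6, 12, 7, 10, 7], 12) -> 8  [called from main, line 52]
  locate_pivot([5, 6, 12, 7, 10, 7], 12) -> 2  [called from trim_outliers, line 43]
  trim_outliers([5, 6, 12, 7, 10, 7], 12) -> 24  [called from main, line 54]
Log line origins:
  1 — main, line 51
  2 — map_offsets, line 29
  3 — probe_limits, line 2
  4 — probe_limits, line 7
  5 — pack_ledger, line 11
  6 — pack_ledger, line 16
  7 — map_offsets, line 32
  8 — bind_quota, line 20
  9 — main, line 53
  10 — trim_outliers, line 42
  11 — locate_pivot, line 36
  12 — trim_outliers, line 44
  13 — main, line 55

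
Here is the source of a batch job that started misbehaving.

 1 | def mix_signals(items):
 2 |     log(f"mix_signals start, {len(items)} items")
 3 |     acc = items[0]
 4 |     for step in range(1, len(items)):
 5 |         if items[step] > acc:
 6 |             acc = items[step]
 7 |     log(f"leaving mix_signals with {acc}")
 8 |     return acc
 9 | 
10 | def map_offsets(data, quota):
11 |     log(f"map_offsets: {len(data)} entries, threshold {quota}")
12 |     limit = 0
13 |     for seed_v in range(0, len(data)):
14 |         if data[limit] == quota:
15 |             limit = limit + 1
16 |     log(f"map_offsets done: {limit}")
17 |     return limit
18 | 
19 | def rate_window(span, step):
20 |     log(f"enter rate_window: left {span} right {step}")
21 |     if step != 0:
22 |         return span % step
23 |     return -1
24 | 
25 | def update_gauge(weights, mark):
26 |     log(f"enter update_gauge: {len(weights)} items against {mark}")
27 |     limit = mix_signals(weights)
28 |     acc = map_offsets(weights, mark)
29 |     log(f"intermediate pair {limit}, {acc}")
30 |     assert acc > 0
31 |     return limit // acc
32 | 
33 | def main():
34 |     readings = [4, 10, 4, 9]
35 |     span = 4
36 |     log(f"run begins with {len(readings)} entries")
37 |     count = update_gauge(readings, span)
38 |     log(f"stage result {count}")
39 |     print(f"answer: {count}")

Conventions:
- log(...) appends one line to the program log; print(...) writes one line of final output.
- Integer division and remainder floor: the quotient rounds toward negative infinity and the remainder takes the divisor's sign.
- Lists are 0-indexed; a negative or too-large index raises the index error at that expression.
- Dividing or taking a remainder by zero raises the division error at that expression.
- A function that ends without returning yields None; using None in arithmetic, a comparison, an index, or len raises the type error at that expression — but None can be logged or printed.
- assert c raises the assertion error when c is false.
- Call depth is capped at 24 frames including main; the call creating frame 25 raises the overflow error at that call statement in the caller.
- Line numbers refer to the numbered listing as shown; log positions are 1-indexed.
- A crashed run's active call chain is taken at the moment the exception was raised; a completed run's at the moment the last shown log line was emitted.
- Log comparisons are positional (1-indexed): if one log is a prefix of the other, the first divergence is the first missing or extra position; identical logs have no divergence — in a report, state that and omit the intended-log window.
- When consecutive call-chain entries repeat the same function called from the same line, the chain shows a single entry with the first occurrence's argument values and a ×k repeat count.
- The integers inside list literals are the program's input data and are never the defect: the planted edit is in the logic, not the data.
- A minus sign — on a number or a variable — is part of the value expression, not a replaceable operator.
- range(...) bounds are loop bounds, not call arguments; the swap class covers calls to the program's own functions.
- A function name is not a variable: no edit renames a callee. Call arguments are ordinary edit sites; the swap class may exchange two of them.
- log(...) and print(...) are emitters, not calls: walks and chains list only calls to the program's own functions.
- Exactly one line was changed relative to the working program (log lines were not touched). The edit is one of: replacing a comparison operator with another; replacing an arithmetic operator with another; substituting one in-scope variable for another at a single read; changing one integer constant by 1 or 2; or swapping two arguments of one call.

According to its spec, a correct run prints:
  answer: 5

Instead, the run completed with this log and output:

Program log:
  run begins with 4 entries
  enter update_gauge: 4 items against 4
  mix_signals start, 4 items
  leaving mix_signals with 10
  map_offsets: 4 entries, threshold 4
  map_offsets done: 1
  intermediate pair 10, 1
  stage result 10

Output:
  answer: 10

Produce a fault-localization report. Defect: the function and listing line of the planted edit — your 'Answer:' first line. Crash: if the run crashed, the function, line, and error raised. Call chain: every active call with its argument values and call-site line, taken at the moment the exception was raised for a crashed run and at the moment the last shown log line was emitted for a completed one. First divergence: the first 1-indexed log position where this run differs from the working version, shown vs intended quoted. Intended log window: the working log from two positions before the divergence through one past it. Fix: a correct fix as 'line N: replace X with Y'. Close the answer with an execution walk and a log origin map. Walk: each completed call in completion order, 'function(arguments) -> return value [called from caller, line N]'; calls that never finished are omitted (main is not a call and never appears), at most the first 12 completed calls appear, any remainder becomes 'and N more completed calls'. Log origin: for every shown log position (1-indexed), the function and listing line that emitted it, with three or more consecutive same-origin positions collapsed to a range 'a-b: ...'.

Answer: the defect is in map_offsets at line 14.
Key observation: The earliest visible damage is log position 6 — 'map_offsets done: 1' rather than the intended 'map_offsets done: 2'.
Call chain: main.
First divergence: position 6 — shown 'map_offsets done: 1', intended 'map_offsets done: 2'.
Intended log window:
  4: leaving mix_signals with 10
  5: map_offsets: 4 entries, threshold 4
  6: map_offsets done: 2
  7: intermediate pair 10, 2
Execution walk:
  mix_signals([4, 10, 4, 9]) -> 10  [called from update_gauge, line 27]
  map_offsets([4, 10, 4, 9], 4) -> 1  [called from update_gauge, line 28]
  update_gauge([4, 10, 4, 9], 4) -> 10  [called from main, line 37]
Log origin:
  1: emitted by main (line 36)
  2: emitted by update_gauge (line 26)
  3: emitted by mix_signals (line 2)
  4: emitted by mix_signals (line 7)
  5: emitted by map_offsets (line 11)
  6: emitted by map_offsets (line 16)
  7: emitted by update_gauge (line 29)
  8: emitted by main (line 38)
A correct fix: line 14: replace `limit` with `seed_v`.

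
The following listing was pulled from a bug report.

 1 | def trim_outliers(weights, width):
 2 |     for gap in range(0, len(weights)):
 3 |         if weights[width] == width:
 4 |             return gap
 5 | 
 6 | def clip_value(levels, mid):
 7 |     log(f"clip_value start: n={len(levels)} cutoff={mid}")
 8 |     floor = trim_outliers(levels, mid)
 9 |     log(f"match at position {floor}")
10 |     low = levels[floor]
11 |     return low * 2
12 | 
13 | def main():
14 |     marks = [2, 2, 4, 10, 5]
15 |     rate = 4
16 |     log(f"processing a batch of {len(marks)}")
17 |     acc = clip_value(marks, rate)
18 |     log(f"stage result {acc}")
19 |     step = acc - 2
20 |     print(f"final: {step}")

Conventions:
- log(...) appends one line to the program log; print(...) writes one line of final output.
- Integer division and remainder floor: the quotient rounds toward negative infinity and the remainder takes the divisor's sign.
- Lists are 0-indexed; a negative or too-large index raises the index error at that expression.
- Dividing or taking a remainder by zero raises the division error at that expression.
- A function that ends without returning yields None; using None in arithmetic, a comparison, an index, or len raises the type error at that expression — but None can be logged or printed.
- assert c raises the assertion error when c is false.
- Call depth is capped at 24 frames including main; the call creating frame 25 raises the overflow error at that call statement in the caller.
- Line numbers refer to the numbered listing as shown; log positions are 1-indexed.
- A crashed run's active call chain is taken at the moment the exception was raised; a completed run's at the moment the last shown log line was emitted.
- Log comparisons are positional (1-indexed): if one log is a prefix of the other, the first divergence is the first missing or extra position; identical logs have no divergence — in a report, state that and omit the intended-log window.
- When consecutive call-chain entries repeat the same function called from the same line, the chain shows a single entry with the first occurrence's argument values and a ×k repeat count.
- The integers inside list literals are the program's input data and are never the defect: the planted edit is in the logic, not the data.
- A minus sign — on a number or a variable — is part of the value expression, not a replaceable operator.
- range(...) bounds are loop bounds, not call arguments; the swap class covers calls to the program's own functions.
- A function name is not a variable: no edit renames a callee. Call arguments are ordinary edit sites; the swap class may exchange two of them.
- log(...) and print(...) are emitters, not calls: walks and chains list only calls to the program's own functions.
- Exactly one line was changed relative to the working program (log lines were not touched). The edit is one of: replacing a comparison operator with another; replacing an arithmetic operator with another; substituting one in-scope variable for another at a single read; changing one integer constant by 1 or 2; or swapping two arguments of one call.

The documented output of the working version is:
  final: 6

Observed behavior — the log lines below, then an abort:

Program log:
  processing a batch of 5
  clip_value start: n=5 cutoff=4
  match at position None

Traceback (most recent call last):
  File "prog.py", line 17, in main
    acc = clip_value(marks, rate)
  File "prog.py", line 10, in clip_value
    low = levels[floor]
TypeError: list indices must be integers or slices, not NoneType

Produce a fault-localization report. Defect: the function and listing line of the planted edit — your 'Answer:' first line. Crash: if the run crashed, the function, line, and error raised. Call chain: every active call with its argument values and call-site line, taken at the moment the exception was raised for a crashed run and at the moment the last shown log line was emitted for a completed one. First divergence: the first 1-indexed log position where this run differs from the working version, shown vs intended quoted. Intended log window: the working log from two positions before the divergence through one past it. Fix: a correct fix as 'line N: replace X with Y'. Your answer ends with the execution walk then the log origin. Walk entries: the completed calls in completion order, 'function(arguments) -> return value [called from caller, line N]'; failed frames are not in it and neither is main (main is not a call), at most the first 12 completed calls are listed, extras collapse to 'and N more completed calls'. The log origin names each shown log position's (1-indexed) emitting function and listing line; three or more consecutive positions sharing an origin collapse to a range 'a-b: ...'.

Answer: the defect is in trim_outliers at line 3.
Key fact: At log position 3 the runs split — shown 'match at position None', but the working version logs 'match at position 2'.
Crash: clip_value, line 10, TypeError.
Call chain: main -> clip_value([2, 2, 4, 10, 5], 4) (called at line 17).
First divergence: at position 3 the run shows 'match at position None' where the working version logs 'match at position 2'.
Intended log window:
  1: processing a batch of 5
  2: clip_value start: n=5 cutoff=4
  3: match at position 2
  4: stage result 8
Execution walk:
  trim_outliers([2, 2, 4, 10, 5], 4) -> None  [called from clip_value, line 8]
Log line origins:
  1: from main, line 16
  2: from clip_value, line 7
  3: from clip_value, line 9
A correct fix: line 3: replace `weights[width]` with `weights[gap]`.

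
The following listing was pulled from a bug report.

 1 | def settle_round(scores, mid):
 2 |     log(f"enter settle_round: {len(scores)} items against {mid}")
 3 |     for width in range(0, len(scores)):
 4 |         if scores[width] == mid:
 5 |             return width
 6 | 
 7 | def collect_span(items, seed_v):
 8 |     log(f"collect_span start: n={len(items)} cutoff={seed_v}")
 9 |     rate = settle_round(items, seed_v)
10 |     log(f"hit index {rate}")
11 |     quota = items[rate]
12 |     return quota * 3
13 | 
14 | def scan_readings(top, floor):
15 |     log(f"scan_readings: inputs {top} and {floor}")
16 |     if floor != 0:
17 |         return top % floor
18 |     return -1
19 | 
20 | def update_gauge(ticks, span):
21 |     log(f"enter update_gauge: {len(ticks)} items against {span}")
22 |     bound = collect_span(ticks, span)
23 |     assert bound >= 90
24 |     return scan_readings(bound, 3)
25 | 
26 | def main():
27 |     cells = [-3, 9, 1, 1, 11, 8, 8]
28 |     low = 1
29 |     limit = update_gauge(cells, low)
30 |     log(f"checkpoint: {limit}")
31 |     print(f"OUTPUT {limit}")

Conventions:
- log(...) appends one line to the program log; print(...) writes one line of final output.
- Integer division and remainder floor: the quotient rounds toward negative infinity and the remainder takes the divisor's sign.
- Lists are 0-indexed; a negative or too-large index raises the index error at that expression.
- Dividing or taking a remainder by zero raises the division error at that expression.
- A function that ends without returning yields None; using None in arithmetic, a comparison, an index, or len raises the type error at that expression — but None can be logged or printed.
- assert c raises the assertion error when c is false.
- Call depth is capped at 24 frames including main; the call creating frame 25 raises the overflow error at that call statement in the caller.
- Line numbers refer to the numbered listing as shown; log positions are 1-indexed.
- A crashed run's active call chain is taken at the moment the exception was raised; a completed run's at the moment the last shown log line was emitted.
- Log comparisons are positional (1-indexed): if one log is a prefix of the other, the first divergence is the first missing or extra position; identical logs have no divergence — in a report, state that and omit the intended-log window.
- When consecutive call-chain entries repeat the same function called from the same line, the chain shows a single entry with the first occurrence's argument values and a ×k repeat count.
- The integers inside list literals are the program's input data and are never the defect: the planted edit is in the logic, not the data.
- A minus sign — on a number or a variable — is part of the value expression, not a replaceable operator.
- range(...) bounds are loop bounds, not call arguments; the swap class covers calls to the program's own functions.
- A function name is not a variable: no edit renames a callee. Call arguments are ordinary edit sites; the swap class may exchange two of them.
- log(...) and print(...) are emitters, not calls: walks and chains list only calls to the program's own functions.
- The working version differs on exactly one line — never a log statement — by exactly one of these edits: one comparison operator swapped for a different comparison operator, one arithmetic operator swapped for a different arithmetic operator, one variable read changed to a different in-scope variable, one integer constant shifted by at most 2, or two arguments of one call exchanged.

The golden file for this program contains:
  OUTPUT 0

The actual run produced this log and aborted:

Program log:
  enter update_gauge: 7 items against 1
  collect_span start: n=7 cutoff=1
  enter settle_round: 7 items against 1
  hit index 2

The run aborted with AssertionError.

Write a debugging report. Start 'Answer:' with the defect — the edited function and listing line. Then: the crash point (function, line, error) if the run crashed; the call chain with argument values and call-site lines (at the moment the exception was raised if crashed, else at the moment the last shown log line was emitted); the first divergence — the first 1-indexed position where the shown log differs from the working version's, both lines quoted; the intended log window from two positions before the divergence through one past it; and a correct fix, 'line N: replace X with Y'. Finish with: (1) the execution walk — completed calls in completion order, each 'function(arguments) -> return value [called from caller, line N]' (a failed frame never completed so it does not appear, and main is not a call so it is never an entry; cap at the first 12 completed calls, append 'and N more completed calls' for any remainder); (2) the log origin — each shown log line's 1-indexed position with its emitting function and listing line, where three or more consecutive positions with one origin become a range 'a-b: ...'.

Answer: the defect is in update_gauge at line 23.
Key observation: Only 4 log lines were emitted before the run died; the intended continuation was 'scan_readings: inputs 3 and 3'.
Crash: update_gauge, line 23, AssertionError.
Call chain: main -> update_gauge([-3, 9, 1, 1, 11, 8, 8], 1) (called at line 29).
First divergence: position 5 (shown log ended at 4 lines; the working version continues: 'scan_readings: inputs 3 and 3').
Intended log window:
  3: enter settle_round: 7 items against 1
  4: hit index 2
  5: scan_readings: inputs 3 and 3
  6: checkpoint: 0
Execution walk:
  settle_round([-3, 9, 1, 1, 11, 8, 8], 1) -> 2  [called from collect_span, line 9]
  collect_span([-3, 9, 1, 1, 11, 8, 8], 1) -> 3  [called from update_gauge, line 22]
Log origin:
  1 — update_gauge, line 21
  2 — collect_span, line 8
  3 — settle_round, line 2
  4 — collect_span, line 10
A correct fix: line 23: replace `>=` with `<=`.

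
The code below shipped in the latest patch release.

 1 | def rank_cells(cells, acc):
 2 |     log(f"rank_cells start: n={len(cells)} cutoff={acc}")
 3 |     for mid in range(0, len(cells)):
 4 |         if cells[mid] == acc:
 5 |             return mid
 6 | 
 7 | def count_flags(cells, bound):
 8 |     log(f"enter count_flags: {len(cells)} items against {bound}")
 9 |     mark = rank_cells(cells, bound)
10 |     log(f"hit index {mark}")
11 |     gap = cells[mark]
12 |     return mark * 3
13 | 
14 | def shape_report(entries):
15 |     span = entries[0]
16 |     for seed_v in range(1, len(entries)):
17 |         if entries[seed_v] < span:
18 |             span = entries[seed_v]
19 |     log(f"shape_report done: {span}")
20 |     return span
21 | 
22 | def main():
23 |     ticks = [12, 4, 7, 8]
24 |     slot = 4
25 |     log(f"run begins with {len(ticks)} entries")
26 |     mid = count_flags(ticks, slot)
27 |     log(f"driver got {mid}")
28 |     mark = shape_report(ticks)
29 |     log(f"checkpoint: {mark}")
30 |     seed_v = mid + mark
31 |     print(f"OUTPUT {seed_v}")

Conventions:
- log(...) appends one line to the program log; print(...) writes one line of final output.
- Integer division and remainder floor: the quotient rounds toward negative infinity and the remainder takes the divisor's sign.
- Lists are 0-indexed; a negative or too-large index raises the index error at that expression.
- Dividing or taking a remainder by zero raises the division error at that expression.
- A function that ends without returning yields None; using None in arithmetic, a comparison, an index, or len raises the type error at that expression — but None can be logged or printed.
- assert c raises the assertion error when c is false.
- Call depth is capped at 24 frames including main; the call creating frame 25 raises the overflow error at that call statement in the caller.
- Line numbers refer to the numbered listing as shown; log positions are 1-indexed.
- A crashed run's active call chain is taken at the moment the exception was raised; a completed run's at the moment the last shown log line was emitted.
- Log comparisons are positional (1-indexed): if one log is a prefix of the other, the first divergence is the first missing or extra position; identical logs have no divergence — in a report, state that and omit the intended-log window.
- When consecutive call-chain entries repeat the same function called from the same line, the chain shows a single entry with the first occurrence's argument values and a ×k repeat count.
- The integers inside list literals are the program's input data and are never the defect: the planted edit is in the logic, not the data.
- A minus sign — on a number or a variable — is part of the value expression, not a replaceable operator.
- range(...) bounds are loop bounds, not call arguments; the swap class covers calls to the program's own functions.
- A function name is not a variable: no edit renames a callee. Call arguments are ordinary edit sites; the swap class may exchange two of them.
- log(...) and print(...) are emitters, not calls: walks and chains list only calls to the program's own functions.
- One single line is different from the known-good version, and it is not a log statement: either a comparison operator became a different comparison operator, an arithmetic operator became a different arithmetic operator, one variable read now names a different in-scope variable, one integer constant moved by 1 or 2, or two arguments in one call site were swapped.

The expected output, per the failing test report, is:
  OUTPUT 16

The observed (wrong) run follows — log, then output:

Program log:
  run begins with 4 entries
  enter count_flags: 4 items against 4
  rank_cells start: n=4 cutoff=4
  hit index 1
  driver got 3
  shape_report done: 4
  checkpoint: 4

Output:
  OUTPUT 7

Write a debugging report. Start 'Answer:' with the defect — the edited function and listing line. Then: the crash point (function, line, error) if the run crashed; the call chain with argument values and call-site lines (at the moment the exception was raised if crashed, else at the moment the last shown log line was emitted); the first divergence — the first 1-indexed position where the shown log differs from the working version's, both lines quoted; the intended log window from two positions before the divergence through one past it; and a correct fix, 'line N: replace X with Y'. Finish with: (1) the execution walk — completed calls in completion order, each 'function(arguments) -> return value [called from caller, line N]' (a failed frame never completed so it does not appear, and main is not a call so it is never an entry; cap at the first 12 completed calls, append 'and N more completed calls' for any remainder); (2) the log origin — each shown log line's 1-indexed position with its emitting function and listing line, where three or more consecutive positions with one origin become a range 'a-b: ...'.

Answer: the defect is in count_flags at line 12.
Core observation: Position 5 is the first bad log line: 'driver got 3' should read 'driver got 12'.
Call chain: main.
First divergence: at position 5 the run shows 'driver got 3' where the working version logs 'driver got 12'.
Intended log window:
  3: rank_cells start: n=4 cutoff=4
  4: hit index 1
  5: driver got 12
  6: shape_report done: 4
Execution walk:
  rank_cells([12, 4, 7, 8], 4) -> 1  [called from count_flags, line 9]
  count_flags([12, 4, 7, 8], 4) -> 3  [called from main, line 26]
  shape_report([12, 4, 7, 8]) -> 4  [called from main, line 28]
Origin of each log line:
  1: emitted by main (line 25)
  2: emitted by count_flags (line 8)
  3: emitted by rank_cells (line 2)
  4: emitted by count_flags (line 10)
  5: emitted by main (line 27)
  6: emitted by shape_report (line 19)
  7: emitted by main (line 29)
A correct fix: line 12: replace `mark` with `gap`.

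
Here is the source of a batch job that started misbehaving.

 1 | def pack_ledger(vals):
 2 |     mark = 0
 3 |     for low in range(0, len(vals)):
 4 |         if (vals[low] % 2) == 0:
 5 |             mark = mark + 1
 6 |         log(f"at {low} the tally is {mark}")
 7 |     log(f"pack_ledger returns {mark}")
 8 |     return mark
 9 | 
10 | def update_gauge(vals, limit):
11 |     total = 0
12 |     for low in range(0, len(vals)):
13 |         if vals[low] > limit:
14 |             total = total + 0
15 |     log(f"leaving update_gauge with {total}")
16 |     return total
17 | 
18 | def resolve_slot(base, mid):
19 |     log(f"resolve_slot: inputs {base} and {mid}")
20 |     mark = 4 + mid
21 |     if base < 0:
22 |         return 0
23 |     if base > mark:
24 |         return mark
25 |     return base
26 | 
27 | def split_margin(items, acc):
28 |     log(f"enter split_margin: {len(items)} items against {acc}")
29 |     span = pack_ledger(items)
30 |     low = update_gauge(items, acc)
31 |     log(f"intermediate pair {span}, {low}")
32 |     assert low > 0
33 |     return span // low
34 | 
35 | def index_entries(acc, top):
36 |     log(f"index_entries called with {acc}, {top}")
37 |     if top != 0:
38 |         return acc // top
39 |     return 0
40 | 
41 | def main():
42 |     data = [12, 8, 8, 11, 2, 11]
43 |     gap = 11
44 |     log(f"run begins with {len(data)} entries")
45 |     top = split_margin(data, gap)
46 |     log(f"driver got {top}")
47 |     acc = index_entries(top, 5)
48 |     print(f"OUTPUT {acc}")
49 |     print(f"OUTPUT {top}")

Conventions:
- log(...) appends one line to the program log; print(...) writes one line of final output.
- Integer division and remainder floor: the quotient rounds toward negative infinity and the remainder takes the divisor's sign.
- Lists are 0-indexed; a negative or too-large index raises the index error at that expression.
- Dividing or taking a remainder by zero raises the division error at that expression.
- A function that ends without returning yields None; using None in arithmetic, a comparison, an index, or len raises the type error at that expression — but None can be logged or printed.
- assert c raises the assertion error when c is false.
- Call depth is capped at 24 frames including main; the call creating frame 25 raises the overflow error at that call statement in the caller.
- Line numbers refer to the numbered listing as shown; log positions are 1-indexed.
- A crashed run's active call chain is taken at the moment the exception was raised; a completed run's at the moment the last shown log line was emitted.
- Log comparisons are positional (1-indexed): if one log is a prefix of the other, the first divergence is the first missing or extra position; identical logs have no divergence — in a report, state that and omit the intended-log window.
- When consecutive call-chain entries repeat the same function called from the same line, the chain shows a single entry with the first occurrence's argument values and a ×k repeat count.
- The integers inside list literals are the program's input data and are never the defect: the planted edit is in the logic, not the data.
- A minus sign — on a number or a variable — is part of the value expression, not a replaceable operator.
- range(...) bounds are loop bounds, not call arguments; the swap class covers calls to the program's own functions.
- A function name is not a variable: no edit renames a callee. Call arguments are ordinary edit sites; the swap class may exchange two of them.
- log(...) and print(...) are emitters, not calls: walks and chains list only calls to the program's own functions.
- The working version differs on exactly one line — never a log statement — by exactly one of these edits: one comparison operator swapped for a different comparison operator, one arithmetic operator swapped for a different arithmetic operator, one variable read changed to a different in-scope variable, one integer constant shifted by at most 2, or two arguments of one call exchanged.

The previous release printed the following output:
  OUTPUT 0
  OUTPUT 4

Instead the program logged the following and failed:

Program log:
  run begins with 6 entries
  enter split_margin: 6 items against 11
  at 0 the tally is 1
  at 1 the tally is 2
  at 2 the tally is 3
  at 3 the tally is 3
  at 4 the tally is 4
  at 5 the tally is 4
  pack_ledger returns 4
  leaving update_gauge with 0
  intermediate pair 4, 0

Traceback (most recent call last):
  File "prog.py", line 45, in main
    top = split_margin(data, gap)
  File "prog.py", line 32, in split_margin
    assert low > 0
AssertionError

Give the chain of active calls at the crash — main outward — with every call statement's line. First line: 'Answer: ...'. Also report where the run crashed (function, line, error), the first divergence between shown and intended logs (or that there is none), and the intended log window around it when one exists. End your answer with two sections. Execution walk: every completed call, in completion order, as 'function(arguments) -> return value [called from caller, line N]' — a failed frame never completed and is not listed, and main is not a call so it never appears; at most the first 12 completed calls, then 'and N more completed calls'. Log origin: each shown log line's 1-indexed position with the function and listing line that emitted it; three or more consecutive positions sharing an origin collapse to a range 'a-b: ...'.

Answer: main -> split_margin (called at line 45).
Key observation: At log position 10 the runs split — shown 'leaving update_gauge with 0', but the working version logs 'leaving update_gauge with 1'.
Crash: split_margin, line 32, AssertionError.
First divergence: position 10; shown 'leaving update_gauge with 0' vs intended 'leaving update_gauge with 1'.
Intended log window:
  8: at 5 the tally is 4
  9: pack_ledger returns 4
  10: leaving update_gauge with 1
  11: intermediate pair 4, 1
Execution walk:
  pack_ledger([12, 8, 8, 11, 2, 11]) -> 4  [called from split_margin, line 29]
  update_gauge([12, 8, 8, 11, 2, 11], 11) -> 0  [called from split_margin, line 30]
Log origin:
  1 — main, line 44
  2 — split_margin, line 28
  3-8 — pack_ledger, line 6
  9 — pack_ledger, line 7
  10 — update_gauge, line 15
  11 — split_margin, line 31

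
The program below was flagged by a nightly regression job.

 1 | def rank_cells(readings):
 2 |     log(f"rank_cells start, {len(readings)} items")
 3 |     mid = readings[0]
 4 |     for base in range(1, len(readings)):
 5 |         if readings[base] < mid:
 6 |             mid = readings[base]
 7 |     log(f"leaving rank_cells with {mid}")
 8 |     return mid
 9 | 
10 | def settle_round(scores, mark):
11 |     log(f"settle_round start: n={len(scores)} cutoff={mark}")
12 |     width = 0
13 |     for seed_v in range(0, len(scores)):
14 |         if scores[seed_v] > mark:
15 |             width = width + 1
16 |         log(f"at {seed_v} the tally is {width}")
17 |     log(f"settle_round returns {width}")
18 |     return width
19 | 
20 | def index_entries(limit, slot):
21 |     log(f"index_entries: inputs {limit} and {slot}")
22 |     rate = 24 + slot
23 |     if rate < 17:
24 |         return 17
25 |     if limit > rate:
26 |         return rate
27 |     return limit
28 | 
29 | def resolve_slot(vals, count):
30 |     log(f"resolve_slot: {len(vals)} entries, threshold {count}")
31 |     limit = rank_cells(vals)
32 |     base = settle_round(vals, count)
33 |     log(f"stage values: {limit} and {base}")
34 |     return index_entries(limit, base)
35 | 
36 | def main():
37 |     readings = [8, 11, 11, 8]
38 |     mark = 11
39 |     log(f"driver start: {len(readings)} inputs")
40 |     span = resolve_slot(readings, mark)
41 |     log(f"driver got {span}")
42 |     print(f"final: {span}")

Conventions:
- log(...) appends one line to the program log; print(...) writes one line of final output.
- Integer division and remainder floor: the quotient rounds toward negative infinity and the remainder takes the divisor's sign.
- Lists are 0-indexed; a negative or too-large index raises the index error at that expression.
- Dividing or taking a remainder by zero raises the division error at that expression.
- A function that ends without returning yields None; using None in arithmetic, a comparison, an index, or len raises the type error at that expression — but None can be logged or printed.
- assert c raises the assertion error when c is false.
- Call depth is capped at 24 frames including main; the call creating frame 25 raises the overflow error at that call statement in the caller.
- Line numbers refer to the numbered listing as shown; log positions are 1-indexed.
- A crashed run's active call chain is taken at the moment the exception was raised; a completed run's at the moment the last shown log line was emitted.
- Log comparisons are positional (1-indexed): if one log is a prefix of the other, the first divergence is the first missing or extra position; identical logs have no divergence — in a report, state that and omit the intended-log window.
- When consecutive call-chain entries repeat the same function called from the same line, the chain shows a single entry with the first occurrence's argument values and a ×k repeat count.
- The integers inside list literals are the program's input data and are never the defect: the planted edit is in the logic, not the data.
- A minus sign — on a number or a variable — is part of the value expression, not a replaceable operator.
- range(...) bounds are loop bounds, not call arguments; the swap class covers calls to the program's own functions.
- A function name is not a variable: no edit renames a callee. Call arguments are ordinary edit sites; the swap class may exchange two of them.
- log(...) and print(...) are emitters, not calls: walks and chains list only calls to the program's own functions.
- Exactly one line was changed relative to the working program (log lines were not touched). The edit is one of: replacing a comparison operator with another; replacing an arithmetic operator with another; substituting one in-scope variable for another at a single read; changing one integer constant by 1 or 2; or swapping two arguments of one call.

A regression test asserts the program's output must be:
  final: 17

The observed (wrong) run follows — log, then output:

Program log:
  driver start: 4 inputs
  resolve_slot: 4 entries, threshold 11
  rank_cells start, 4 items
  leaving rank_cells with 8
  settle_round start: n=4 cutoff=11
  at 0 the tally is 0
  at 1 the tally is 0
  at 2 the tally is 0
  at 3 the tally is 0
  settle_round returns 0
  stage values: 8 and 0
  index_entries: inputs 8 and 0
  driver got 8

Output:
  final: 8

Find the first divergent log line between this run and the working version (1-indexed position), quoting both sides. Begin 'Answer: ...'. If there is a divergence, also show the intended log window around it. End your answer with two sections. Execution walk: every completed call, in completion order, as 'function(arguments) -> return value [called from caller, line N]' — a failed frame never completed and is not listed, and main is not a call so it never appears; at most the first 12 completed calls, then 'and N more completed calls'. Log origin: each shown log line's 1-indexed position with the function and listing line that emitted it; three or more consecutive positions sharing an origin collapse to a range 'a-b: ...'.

Answer: position 13; shown 'driver got 8' vs intended 'driver got 17'.
Intended log window:
  11: stage values: 8 and 0
  12: index_entries: inputs 8 and 0
  13: driver got 17
Execution walk:
  rank_cells([8, 11, 11, 8]) -> 8  [called from resolve_slot, line 31]
  settle_round([8, 11, 11, 8], 11) -> 0  [called from resolve_slot, line 32]
  index_entries(8, 0) -> 8  [called from resolve_slot, line 34]
  resolve_slot([8, 11, 11, 8], 11) -> 8  [called from main, line 40]
Log origin:
  1: from main, line 39
  2: from resolve_slot, line 30
  3: from rank_cells, line 2
  4: from rank_cells, line 7
  5: from settle_round, line 11
  6-9: from settle_round, line 16
  10: from settle_round, line 17
  11: from resolve_slot, line 33
  12: from index_entries, line 21
  13: from main, line 41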